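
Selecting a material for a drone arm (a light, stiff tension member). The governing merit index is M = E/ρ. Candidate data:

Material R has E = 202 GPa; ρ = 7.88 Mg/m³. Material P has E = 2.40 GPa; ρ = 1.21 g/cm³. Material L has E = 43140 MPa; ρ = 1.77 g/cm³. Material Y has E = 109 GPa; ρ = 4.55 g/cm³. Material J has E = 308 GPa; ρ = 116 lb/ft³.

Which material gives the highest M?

material J

Putting every candidate on a common basis:
  material R: E = 202.0 GPa, ρ = 7880 kg/m³
  material P: E = 2.400 GPa, ρ = 1210 kg/m³
  material L: E = 43.14 GPa, ρ = 1770 kg/m³
  material Y: E = 109.0 GPa, ρ = 4550 kg/m³
  material J: E = 308.0 GPa, ρ = 1858 kg/m³
  material J: M = 166 MN·m/kg
  material R: M = 25.6 MN·m/kg
  material L: M = 24.4 MN·m/kg
  material Y: M = 24.0 MN·m/kg
  material P: M = 1.98 MN·m/kg
Material J has the largest M.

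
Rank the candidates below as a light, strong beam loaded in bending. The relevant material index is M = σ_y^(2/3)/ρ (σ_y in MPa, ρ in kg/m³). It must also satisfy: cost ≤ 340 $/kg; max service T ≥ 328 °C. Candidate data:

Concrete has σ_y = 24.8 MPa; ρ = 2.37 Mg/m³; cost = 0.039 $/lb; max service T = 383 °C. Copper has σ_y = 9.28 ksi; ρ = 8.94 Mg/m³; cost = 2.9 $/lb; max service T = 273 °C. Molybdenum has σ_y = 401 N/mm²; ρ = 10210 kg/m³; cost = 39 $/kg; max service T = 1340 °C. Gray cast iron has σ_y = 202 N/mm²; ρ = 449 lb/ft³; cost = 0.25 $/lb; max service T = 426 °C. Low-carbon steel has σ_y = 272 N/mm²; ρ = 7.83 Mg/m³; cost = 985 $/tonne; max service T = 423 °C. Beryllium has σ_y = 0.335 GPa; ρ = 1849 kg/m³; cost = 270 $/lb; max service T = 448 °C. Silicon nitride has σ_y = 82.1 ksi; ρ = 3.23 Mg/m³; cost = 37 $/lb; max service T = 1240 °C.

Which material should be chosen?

silicon nitride

Screen on constraints: cost ≤ 340 $/kg; max service T ≥ 328 °C. Survivors: concrete, molybdenum, gray cast iron, low-carbon steel, silicon nitride.
In SI units:
  concrete: σ_y = 24.80 MPa, ρ = 2370 kg/m³
  molybdenum: σ_y = 401.0 MPa, ρ = 10210 kg/m³
  gray cast iron: σ_y = 202.0 MPa, ρ = 7192 kg/m³
  low-carbon steel: σ_y = 272.0 MPa, ρ = 7830 kg/m³
  silicon nitride: σ_y = 566.1 MPa, ρ = 3230 kg/m³
  silicon nitride: M = 21.2×10⁻³
  low-carbon steel: M = 5.36×10⁻³
  molybdenum: M = 5.33×10⁻³
  gray cast iron: M = 4.79×10⁻³
  concrete: M = 3.59×10⁻³
Highest index: silicon nitride.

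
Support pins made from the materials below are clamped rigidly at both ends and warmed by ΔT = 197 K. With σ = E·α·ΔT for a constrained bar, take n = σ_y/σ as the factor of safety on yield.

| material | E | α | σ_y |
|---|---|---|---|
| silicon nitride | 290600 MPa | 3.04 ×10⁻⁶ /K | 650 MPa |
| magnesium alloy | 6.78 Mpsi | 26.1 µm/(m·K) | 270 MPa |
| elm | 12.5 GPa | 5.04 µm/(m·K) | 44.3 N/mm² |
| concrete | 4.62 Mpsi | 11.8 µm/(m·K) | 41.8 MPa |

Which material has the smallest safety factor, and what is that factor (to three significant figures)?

In consistent units (E in GPa, α in ×10⁻⁶/K, σ_y in MPa):
  silicon nitride: E = 290.6, α = 3.04, σ_y = 650.0 → σ = 174 MPa, n = 3.73
  magnesium alloy: E = 46.75, α = 26.1, σ_y = 270.0 → σ = 240 MPa, n = 1.12
  elm: E = 12.50, α = 5.04, σ_y = 44.30 → σ = 12.4 MPa, n = 3.57
  concrete: E = 31.85, α = 11.8, σ_y = 41.80 → σ = 74.0 MPa, n = 0.565
Smallest n: concrete with n = 0.565.

concrete, n = 0.565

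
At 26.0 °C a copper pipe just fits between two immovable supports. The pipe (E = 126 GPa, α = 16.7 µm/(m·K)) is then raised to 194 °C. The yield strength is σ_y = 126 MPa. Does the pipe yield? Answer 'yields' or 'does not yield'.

yields

ΔT = 168.0 K. Constrained thermal stress σ = E·α·ΔT = 126.0×10³ MPa × 16.7×10⁻⁶ × 168.0 = 354 MPa (compressive).
Compare to σ_y = 126 MPa: σ ≥ σ_y, so it yields.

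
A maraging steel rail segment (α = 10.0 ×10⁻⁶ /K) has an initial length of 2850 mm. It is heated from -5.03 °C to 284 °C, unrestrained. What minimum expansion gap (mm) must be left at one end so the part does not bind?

8.24 mm

ΔT = 284 − (-5.03) = 289.0 K.
ΔL = α·L₀·ΔT = 10.0×10⁻⁶ × 2850 mm × 289.0 K = 8.24 mm.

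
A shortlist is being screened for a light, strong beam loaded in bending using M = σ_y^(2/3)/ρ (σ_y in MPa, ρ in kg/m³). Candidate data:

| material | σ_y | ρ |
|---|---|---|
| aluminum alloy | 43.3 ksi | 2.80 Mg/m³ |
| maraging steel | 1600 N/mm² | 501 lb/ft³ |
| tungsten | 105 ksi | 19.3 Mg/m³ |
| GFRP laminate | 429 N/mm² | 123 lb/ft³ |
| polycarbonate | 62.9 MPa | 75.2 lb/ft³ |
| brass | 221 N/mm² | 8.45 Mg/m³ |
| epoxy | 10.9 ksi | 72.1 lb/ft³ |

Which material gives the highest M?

GFRP laminate

In SI units:
  aluminum alloy: σ_y = 298.5 MPa, ρ = 2800 kg/m³
  maraging steel: σ_y = 1600 MPa, ρ = 8025 kg/m³
  tungsten: σ_y = 723.9 MPa, ρ = 19300 kg/m³
  GFRP laminate: σ_y = 429.0 MPa, ρ = 1970 kg/m³
  polycarbonate: σ_y = 62.90 MPa, ρ = 1205 kg/m³
  brass: σ_y = 221.0 MPa, ρ = 8450 kg/m³
  epoxy: σ_y = 75.15 MPa, ρ = 1155 kg/m³
  GFRP laminate: M = 28.9×10⁻³
  maraging steel: M = 17.0×10⁻³
  aluminum alloy: M = 16.0×10⁻³
  epoxy: M = 15.4×10⁻³
  polycarbonate: M = 13.1×10⁻³
  brass: M = 4.33×10⁻³
  tungsten: M = 4.18×10⁻³
GFRP laminate has the largest M.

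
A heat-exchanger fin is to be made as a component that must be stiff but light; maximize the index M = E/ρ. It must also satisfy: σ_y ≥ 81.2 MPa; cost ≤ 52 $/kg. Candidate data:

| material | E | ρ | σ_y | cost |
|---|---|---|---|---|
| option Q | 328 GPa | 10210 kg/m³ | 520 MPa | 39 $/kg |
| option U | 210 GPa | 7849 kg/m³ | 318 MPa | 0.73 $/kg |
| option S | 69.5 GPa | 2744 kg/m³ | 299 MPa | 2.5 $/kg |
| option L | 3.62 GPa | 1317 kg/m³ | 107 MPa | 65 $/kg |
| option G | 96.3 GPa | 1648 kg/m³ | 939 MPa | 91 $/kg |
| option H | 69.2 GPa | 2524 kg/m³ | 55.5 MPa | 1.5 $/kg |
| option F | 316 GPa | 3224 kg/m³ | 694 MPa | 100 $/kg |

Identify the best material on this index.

option Q

Screen on constraints: σ_y ≥ 81.2 MPa; cost ≤ 52 $/kg. Survivors: option Q, option U, option S.
Per-candidate index values:
  option Q: M = 32.1 MN·m/kg
  option U: M = 26.8 MN·m/kg
  option S: M = 25.3 MN·m/kg
The maximum is for option Q.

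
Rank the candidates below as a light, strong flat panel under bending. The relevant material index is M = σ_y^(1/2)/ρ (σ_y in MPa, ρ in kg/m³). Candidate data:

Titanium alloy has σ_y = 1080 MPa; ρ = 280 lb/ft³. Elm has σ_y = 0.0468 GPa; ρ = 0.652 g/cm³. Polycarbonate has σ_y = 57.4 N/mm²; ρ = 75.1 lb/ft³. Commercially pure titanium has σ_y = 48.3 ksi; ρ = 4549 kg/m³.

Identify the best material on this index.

After converting to SI:
  titanium alloy: σ_y = 1080 MPa, ρ = 4485 kg/m³
  elm: σ_y = 46.80 MPa, ρ = 652.0 kg/m³
  polycarbonate: σ_y = 57.40 MPa, ρ = 1203 kg/m³
  commercially pure titanium: σ_y = 333.0 MPa, ρ = 4549 kg/m³
  elm: M = 10.5×10⁻³
  titanium alloy: M = 7.33×10⁻³
  polycarbonate: M = 6.30×10⁻³
  commercially pure titanium: M = 4.01×10⁻³
Highest index: elm.

elm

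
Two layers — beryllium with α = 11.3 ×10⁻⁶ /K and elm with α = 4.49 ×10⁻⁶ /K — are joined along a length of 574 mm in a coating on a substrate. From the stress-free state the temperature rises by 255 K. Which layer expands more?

α(beryllium) = 11.3×10⁻⁶/K vs α(elm) = 4.49×10⁻⁶/K.
Higher α expands more for the same ΔT: beryllium.

beryllium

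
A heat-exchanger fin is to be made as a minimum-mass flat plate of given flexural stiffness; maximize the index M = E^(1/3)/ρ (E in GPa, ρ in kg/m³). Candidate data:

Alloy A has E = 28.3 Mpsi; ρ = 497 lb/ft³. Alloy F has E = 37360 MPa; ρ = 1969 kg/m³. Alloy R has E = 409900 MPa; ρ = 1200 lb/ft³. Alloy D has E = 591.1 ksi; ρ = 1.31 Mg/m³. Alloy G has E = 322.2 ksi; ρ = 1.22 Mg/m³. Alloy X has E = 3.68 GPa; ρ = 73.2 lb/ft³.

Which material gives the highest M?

Normalizing units and computing the index:
  alloy A: E = 195.1 GPa, ρ = 7961 kg/m³
  alloy F: E = 37.36 GPa, ρ = 1969 kg/m³
  alloy R: E = 409.9 GPa, ρ = 19220 kg/m³
  alloy D: E = 4.075 GPa, ρ = 1310 kg/m³
  alloy G: E = 2.221 GPa, ρ = 1220 kg/m³
  alloy X: E = 3.680 GPa, ρ = 1173 kg/m³
  alloy F: M = 1.70×10⁻³
  alloy X: M = 1.32×10⁻³
  alloy D: M = 1.22×10⁻³
  alloy G: M = 1.07×10⁻³
  alloy A: M = 0.729×10⁻³
  alloy R: M = 0.386×10⁻³
Highest index: alloy F.

alloy F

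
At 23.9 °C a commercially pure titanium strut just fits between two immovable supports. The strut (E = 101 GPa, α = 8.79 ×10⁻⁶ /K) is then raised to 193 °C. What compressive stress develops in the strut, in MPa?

150 MPa

ΔT = 169.1 K. Constrained thermal stress σ = E·α·ΔT = 101.0×10³ MPa × 8.79×10⁻⁶ × 169.1 = 150 MPa (compressive).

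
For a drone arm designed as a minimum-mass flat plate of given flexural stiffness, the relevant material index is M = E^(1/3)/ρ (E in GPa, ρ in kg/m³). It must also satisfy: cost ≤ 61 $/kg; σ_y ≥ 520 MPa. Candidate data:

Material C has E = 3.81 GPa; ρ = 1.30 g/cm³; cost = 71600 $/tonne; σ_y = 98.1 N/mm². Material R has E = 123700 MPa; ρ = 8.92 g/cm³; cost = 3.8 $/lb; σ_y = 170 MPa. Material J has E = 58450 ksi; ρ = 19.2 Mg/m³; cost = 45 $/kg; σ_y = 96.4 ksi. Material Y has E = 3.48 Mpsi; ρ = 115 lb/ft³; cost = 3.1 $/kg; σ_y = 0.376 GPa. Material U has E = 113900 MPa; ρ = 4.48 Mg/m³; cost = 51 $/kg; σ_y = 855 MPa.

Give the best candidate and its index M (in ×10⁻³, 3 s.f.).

Screen on constraints: cost ≤ 61 $/kg; σ_y ≥ 520 MPa. Survivors: material J, material U.
Convert each candidate to consistent units, then evaluate M:
  material J: E = 403.0 GPa, ρ = 19200 kg/m³
  material U: E = 113.9 GPa, ρ = 4480 kg/m³
  material U: M = 1.08×10⁻³
  material J: M = 0.385×10⁻³
Material U ranks first.

material U, M = 1.08×10⁻³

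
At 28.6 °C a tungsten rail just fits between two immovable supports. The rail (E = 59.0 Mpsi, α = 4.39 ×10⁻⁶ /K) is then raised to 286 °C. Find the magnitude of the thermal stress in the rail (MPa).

E = 59.0 Mpsi = 406.8 GPa.
ΔT = 257.4 K. Constrained thermal stress σ = E·α·ΔT = 406.8×10³ MPa × 4.39×10⁻⁶ × 257.4 = 460 MPa (compressive).

460 MPa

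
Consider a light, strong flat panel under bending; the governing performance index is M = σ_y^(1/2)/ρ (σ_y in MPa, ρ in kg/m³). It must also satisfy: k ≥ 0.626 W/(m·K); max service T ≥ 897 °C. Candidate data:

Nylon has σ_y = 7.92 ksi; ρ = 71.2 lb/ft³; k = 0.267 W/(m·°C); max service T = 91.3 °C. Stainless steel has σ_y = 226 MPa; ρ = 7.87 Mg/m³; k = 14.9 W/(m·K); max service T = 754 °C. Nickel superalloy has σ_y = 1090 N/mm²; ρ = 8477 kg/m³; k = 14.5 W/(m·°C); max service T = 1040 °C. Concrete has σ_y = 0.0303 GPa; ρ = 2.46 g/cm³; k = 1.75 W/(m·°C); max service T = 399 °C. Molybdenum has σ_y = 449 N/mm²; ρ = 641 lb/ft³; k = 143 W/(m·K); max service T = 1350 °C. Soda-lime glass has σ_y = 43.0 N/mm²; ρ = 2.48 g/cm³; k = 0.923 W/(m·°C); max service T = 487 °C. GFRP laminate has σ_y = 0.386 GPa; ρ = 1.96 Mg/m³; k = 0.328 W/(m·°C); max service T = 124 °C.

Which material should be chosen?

nickel superalloy

Screen on constraints: k ≥ 0.626 W/(m·K); max service T ≥ 897 °C. Survivors: nickel superalloy, molybdenum.
In SI units:
  nickel superalloy: σ_y = 1090 MPa, ρ = 8477 kg/m³
  molybdenum: σ_y = 449.0 MPa, ρ = 10270 kg/m³
  nickel superalloy: M = 3.89×10⁻³
  molybdenum: M = 2.06×10⁻³
The maximum is for nickel superalloy.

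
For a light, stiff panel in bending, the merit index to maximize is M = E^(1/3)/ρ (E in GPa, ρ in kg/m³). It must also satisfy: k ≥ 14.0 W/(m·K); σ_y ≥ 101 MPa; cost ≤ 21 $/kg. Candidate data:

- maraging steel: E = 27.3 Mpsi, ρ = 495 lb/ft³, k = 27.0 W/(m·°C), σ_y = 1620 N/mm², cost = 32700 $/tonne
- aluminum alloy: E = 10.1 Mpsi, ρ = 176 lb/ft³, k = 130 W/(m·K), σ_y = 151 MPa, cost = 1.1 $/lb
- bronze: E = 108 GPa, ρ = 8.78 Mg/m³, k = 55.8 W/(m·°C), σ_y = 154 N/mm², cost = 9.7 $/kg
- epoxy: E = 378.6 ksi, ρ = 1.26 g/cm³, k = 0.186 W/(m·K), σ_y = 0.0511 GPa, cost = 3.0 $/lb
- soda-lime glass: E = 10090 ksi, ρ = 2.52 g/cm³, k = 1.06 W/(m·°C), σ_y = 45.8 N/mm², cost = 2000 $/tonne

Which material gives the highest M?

aluminum alloy

Screen on constraints: k ≥ 14.0 W/(m·K); σ_y ≥ 101 MPa; cost ≤ 21 $/kg. Survivors: aluminum alloy, bronze.
Normalizing units and computing the index:
  aluminum alloy: E = 69.64 GPa, ρ = 2819 kg/m³
  bronze: E = 108.0 GPa, ρ = 8780 kg/m³
  aluminum alloy: M = 1.46×10⁻³
  bronze: M = 0.542×10⁻³
Aluminum alloy has the largest M.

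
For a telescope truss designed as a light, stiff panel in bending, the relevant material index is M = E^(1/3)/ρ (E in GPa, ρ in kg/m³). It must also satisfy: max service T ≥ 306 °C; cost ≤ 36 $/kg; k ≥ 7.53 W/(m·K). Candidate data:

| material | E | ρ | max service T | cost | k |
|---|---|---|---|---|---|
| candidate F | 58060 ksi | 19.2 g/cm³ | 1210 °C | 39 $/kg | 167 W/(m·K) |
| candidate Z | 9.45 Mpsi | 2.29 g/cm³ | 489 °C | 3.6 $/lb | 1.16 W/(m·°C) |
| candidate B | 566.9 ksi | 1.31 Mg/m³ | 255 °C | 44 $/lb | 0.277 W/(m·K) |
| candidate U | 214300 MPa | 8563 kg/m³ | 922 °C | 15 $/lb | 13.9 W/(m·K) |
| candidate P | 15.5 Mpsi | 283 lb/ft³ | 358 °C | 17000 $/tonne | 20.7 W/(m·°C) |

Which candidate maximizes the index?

Screen on constraints: max service T ≥ 306 °C; cost ≤ 36 $/kg; k ≥ 7.53 W/(m·K). Survivors: candidate U, candidate P.
Normalizing units and computing the index:
  candidate U: E = 214.3 GPa, ρ = 8563 kg/m³
  candidate P: E = 106.9 GPa, ρ = 4533 kg/m³
  candidate P: M = 1.05×10⁻³
  candidate U: M = 0.699×10⁻³
The maximum is for candidate P.

candidate P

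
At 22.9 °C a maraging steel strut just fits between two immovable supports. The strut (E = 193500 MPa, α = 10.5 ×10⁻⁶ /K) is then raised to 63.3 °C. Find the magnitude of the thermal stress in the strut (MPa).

E = 193500 MPa = 193.5 GPa.
ΔT = 40.40 K. Constrained thermal stress σ = E·α·ΔT = 193.5×10³ MPa × 10.5×10⁻⁶ × 40.40 = 82.1 MPa (compressive).

82.1 MPa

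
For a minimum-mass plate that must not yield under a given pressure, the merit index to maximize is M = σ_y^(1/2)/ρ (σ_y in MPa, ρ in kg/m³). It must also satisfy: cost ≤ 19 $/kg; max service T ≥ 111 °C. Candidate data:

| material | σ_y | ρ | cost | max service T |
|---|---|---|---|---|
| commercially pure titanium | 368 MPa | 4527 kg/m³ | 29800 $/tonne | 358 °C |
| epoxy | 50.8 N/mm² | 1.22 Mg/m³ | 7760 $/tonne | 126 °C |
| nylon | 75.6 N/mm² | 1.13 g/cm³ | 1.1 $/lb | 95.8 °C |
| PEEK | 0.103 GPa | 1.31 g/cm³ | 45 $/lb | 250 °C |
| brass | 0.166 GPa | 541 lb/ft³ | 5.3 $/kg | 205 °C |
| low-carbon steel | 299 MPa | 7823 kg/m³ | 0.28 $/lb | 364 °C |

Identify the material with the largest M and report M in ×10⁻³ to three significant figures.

Screen on constraints: cost ≤ 19 $/kg; max service T ≥ 111 °C. Survivors: epoxy, brass, low-carbon steel.
Convert each candidate to consistent units, then evaluate M:
  epoxy: σ_y = 50.80 MPa, ρ = 1220 kg/m³
  brass: σ_y = 166.0 MPa, ρ = 8666 kg/m³
  low-carbon steel: σ_y = 299.0 MPa, ρ = 7823 kg/m³
  epoxy: M = 5.84×10⁻³
  low-carbon steel: M = 2.21×10⁻³
  brass: M = 1.49×10⁻³
Highest index: epoxy.

epoxy, M = 5.84×10⁻³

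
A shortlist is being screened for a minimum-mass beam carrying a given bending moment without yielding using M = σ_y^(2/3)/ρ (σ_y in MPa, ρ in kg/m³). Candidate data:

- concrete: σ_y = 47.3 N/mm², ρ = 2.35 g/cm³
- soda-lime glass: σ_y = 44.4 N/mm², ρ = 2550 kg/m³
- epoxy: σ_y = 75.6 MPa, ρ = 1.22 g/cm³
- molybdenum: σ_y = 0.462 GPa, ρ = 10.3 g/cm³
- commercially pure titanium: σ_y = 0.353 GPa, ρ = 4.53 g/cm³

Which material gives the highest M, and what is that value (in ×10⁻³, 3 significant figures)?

After converting to SI:
  concrete: σ_y = 47.30 MPa, ρ = 2350 kg/m³
  soda-lime glass: σ_y = 44.40 MPa, ρ = 2550 kg/m³
  epoxy: σ_y = 75.60 MPa, ρ = 1220 kg/m³
  molybdenum: σ_y = 462.0 MPa, ρ = 10300 kg/m³
  commercially pure titanium: σ_y = 353.0 MPa, ρ = 4530 kg/m³
  epoxy: M = 14.7×10⁻³
  commercially pure titanium: M = 11.0×10⁻³
  molybdenum: M = 5.80×10⁻³
  concrete: M = 5.57×10⁻³
  soda-lime glass: M = 4.92×10⁻³
Epoxy has the largest M.

epoxy, M = 14.7×10⁻³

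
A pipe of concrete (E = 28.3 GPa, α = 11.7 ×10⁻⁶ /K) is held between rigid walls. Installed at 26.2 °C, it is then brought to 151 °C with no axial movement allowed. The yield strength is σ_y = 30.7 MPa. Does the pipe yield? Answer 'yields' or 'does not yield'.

ΔT = 124.8 K. Constrained thermal stress σ = E·α·ΔT = 28.30×10³ MPa × 11.7×10⁻⁶ × 124.8 = 41.3 MPa (compressive).
Compare to σ_y = 30.7 MPa: σ ≥ σ_y, so it yields.

yields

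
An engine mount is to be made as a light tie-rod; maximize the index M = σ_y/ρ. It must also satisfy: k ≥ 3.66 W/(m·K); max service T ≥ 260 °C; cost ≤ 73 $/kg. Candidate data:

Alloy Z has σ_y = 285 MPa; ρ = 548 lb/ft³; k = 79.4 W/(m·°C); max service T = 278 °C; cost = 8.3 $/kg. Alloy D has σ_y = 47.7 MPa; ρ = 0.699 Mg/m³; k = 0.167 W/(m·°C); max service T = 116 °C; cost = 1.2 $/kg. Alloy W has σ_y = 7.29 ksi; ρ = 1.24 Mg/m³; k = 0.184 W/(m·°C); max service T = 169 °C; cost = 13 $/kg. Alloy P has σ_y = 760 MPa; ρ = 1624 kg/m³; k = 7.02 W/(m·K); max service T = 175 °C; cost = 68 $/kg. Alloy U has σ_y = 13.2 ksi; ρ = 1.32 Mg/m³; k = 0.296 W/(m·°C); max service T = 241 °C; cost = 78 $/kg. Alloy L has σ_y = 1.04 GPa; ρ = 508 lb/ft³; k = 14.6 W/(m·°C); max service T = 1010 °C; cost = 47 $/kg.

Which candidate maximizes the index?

alloy L

Screen on constraints: k ≥ 3.66 W/(m·K); max service T ≥ 260 °C; cost ≤ 73 $/kg. Survivors: alloy Z, alloy L.
Normalizing units and computing the index:
  alloy Z: σ_y = 285.0 MPa, ρ = 8778 kg/m³
  alloy L: σ_y = 1040 MPa, ρ = 8137 kg/m³
  alloy L: M = 128 kN·m/kg
  alloy Z: M = 32.5 kN·m/kg
Alloy L has the largest M.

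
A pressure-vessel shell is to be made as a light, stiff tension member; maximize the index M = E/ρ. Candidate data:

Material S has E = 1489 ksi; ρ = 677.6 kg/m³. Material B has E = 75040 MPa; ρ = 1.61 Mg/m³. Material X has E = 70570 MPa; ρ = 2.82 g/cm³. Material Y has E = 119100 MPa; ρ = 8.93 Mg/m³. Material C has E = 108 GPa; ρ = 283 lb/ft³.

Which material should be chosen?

After converting to SI:
  material S: E = 10.27 GPa, ρ = 677.6 kg/m³
  material B: E = 75.04 GPa, ρ = 1610 kg/m³
  material X: E = 70.57 GPa, ρ = 2820 kg/m³
  material Y: E = 119.1 GPa, ρ = 8930 kg/m³
  material C: E = 108.0 GPa, ρ = 4533 kg/m³
  material B: M = 46.6 MN·m/kg
  material X: M = 25.0 MN·m/kg
  material C: M = 23.8 MN·m/kg
  material S: M = 15.2 MN·m/kg
  material Y: M = 13.3 MN·m/kg
The maximum is for material B.

material B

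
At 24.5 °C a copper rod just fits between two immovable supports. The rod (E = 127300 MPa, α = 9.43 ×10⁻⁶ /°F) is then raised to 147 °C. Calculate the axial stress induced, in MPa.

E = 127300 MPa = 127.3 GPa.
α = 9.43×10⁻⁶/°F × 9/5 = 17.0×10⁻⁶/K.
ΔT = 122.5 K. Constrained thermal stress σ = E·α·ΔT = 127.3×10³ MPa × 17.0×10⁻⁶ × 122.5 = 265 MPa (compressive).

265 MPa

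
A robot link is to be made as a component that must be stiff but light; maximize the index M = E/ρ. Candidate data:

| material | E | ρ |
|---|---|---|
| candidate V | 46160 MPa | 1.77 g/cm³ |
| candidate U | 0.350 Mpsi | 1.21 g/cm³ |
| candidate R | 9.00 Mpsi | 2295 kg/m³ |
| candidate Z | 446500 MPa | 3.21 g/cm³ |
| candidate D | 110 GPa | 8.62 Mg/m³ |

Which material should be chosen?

candidate Z

Normalizing units and computing the index:
  candidate V: E = 46.16 GPa, ρ = 1770 kg/m³
  candidate U: E = 2.413 GPa, ρ = 1210 kg/m³
  candidate R: E = 62.05 GPa, ρ = 2295 kg/m³
  candidate Z: E = 446.5 GPa, ρ = 3210 kg/m³
  candidate D: E = 110.0 GPa, ρ = 8620 kg/m³
  candidate Z: M = 139 MN·m/kg
  candidate R: M = 27.0 MN·m/kg
  candidate V: M = 26.1 MN·m/kg
  candidate D: M = 12.8 MN·m/kg
  candidate U: M = 1.99 MN·m/kg
Candidate Z has the largest M.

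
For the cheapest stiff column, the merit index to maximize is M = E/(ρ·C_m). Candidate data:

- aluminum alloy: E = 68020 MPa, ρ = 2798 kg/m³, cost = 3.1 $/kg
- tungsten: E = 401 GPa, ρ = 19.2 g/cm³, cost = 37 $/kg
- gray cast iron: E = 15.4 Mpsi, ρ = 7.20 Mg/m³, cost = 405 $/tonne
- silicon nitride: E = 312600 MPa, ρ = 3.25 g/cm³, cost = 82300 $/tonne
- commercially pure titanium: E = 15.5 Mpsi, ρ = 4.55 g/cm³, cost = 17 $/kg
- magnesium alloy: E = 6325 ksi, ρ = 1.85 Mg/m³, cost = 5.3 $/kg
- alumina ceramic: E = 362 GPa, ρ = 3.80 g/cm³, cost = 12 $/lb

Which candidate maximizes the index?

Putting every candidate on a common basis:
  aluminum alloy: E = 68.02 GPa, ρ = 2798 kg/m³, cost = 3.100 $/kg
  tungsten: E = 401.0 GPa, ρ = 19200 kg/m³, cost = 37.00 $/kg
  gray cast iron: E = 106.2 GPa, ρ = 7200 kg/m³, cost = 0.4050 $/kg
  silicon nitride: E = 312.6 GPa, ρ = 3250 kg/m³, cost = 82.30 $/kg
  commercially pure titanium: E = 106.9 GPa, ρ = 4550 kg/m³, cost = 17.00 $/kg
  magnesium alloy: E = 43.61 GPa, ρ = 1850 kg/m³, cost = 5.300 $/kg
  alumina ceramic: E = 362.0 GPa, ρ = 3800 kg/m³, cost = 26.46 $/kg
  gray cast iron: M = 36.4 MN·m per $
  aluminum alloy: M = 7.84 MN·m per $
  magnesium alloy: M = 4.45 MN·m per $
  alumina ceramic: M = 3.60 MN·m per $
  commercially pure titanium: M = 1.38 MN·m per $
  silicon nitride: M = 1.17 MN·m per $
  tungsten: M = 0.564 MN·m per $
Gray cast iron ranks first.

gray cast iron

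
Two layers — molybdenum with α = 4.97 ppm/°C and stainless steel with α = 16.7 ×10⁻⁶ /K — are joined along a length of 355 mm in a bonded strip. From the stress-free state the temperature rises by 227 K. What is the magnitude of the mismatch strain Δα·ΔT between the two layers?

2.66×10⁻³

Δα = |4.97 − 16.7|×10⁻⁶/K = 11.7×10⁻⁶/K.
Mismatch strain = Δα·ΔT = 11.7×10⁻⁶ × 227.0 = 2.66×10⁻³.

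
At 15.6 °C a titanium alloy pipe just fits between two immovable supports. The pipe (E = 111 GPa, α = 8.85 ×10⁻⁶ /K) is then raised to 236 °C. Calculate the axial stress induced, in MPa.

217 MPa

ΔT = 220.4 K. Constrained thermal stress σ = E·α·ΔT = 111.0×10³ MPa × 8.85×10⁻⁶ × 220.4 = 217 MPa (compressive).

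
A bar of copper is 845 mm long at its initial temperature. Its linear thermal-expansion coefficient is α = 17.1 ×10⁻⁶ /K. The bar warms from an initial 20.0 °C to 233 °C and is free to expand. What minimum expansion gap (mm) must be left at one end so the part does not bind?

ΔT = 233 − 20.0 = 213.0 K.
ΔL = α·L₀·ΔT = 17.1×10⁻⁶ × 845 mm × 213.0 K = 3.08 mm.

3.08 mm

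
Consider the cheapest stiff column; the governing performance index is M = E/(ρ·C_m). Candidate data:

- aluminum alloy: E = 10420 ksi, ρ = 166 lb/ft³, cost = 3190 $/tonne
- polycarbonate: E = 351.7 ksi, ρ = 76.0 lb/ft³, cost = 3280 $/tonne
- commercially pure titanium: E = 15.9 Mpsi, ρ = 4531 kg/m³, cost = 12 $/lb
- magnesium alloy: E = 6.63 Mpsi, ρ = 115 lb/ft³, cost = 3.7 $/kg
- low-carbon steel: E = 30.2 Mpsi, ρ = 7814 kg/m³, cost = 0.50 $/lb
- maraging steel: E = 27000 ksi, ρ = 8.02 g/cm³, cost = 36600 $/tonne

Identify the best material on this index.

low-carbon steel

Convert each candidate to consistent units, then evaluate M:
  aluminum alloy: E = 71.84 GPa, ρ = 2659 kg/m³, cost = 3.190 $/kg
  polycarbonate: E = 2.425 GPa, ρ = 1217 kg/m³, cost = 3.280 $/kg
  commercially pure titanium: E = 109.6 GPa, ρ = 4531 kg/m³, cost = 26.46 $/kg
  magnesium alloy: E = 45.71 GPa, ρ = 1842 kg/m³, cost = 3.700 $/kg
  low-carbon steel: E = 208.2 GPa, ρ = 7814 kg/m³, cost = 1.102 $/kg
  maraging steel: E = 186.2 GPa, ρ = 8020 kg/m³, cost = 36.60 $/kg
  low-carbon steel: M = 24.2 MN·m per $
  aluminum alloy: M = 8.47 MN·m per $
  magnesium alloy: M = 6.71 MN·m per $
  commercially pure titanium: M = 0.915 MN·m per $
  maraging steel: M = 0.634 MN·m per $
  polycarbonate: M = 0.607 MN·m per $
The maximum is for low-carbon steel.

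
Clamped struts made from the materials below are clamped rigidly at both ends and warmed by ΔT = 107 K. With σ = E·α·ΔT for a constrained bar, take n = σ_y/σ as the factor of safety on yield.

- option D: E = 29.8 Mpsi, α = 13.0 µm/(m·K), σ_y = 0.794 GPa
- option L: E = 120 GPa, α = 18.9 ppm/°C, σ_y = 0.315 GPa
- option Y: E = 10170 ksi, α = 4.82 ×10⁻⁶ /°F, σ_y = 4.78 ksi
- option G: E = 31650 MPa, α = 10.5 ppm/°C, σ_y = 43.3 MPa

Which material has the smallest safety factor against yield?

With everything in SI (GPa, ×10⁻⁶/K, MPa):
  option D: E = 205.5, α = 13.0, σ_y = 794.0 → σ = 286 MPa, n = 2.78
  option L: E = 120.0, α = 18.9, σ_y = 315.0 → σ = 243 MPa, n = 1.30
  option Y: E = 70.12, α = 8.68, σ_y = 32.96 → σ = 65.1 MPa, n = 0.506
  option G: E = 31.65, α = 10.5, σ_y = 43.30 → σ = 35.6 MPa, n = 1.22
The minimum is option Y at n = 0.506.

option Y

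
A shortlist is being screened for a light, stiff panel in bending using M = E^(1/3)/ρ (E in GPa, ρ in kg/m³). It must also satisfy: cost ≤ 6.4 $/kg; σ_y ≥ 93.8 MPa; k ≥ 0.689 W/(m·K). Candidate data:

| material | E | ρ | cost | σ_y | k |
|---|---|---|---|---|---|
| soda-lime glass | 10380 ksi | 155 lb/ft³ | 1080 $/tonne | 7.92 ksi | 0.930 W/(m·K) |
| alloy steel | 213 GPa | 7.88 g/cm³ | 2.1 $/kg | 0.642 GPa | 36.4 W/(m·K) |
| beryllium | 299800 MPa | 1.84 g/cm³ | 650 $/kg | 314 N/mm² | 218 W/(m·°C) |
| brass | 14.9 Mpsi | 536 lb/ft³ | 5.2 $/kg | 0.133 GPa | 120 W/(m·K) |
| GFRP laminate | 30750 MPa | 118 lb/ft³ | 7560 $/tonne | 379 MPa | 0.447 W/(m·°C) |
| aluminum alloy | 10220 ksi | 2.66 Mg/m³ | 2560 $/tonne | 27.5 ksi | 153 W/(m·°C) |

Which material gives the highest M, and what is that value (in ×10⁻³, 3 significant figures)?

aluminum alloy, M = 1.55×10⁻³

Screen on constraints: cost ≤ 6.4 $/kg; σ_y ≥ 93.8 MPa; k ≥ 0.689 W/(m·K). Survivors: alloy steel, brass, aluminum alloy.
Putting every candidate on a common basis:
  alloy steel: E = 213.0 GPa, ρ = 7880 kg/m³
  brass: E = 102.7 GPa, ρ = 8586 kg/m³
  aluminum alloy: E = 70.46 GPa, ρ = 2660 kg/m³
  aluminum alloy: M = 1.55×10⁻³
  alloy steel: M = 0.758×10⁻³
  brass: M = 0.545×10⁻³
The maximum is for aluminum alloy.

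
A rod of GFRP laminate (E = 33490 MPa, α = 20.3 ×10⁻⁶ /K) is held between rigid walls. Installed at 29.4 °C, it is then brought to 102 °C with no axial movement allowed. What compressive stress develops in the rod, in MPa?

E = 33490 MPa = 33.49 GPa.
ΔT = 72.60 K. Constrained thermal stress σ = E·α·ΔT = 33.49×10³ MPa × 20.3×10⁻⁶ × 72.60 = 49.4 MPa (compressive).

49.4 MPa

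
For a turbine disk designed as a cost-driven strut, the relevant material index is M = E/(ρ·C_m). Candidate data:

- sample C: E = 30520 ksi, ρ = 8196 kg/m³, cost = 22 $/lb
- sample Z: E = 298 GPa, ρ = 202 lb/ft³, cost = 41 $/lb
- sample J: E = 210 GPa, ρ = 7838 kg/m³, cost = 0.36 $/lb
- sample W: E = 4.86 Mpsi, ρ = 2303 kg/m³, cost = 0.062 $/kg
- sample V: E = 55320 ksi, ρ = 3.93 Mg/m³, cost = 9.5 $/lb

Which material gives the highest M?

Normalizing units and computing the index:
  sample C: E = 210.4 GPa, ρ = 8196 kg/m³, cost = 48.50 $/kg
  sample Z: E = 298.0 GPa, ρ = 3236 kg/m³, cost = 90.39 $/kg
  sample J: E = 210.0 GPa, ρ = 7838 kg/m³, cost = 0.7937 $/kg
  sample W: E = 33.51 GPa, ρ = 2303 kg/m³, cost = 0.06200 $/kg
  sample V: E = 381.4 GPa, ρ = 3930 kg/m³, cost = 20.94 $/kg
  sample W: M = 235 MN·m per $
  sample J: M = 33.8 MN·m per $
  sample V: M = 4.63 MN·m per $
  sample Z: M = 1.02 MN·m per $
  sample C: M = 0.529 MN·m per $
Sample W has the largest M.

sample W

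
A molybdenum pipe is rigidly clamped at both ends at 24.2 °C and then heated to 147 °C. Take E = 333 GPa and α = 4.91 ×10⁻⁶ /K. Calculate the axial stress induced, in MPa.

201 MPa

ΔT = 122.8 K. Constrained thermal stress σ = E·α·ΔT = 333.0×10³ MPa × 4.91×10⁻⁶ × 122.8 = 201 MPa (compressive).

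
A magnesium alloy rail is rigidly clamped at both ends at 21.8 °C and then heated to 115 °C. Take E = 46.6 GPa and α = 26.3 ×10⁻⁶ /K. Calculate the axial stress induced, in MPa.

114 MPa

ΔT = 93.20 K. Constrained thermal stress σ = E·α·ΔT = 46.60×10³ MPa × 26.3×10⁻⁶ × 93.20 = 114 MPa (compressive).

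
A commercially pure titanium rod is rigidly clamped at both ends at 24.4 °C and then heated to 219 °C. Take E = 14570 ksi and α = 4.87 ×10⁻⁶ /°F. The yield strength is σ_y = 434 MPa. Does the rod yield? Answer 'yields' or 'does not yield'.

does not yield

E = 14570 ksi = 100.5 GPa.
α = 4.87×10⁻⁶/°F × 9/5 = 8.77×10⁻⁶/K.
ΔT = 194.6 K. Constrained thermal stress σ = E·α·ΔT = 100.5×10³ MPa × 8.77×10⁻⁶ × 194.6 = 171 MPa (compressive).
Compare to σ_y = 434 MPa: σ < σ_y, so it does not yield.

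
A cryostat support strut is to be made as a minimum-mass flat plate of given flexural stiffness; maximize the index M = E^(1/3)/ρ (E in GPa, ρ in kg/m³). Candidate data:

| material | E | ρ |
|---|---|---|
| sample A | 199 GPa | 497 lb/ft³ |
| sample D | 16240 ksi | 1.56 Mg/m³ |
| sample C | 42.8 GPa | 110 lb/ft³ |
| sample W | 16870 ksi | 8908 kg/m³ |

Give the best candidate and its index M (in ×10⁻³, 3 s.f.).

Convert each candidate to consistent units, then evaluate M:
  sample A: E = 199.0 GPa, ρ = 7961 kg/m³
  sample D: E = 112.0 GPa, ρ = 1560 kg/m³
  sample C: E = 42.80 GPa, ρ = 1762 kg/m³
  sample W: E = 116.3 GPa, ρ = 8908 kg/m³
  sample D: M = 3.09×10⁻³
  sample C: M = 1.99×10⁻³
  sample A: M = 0.733×10⁻³
  sample W: M = 0.548×10⁻³
Sample D ranks first.

sample D, M = 3.09×10⁻³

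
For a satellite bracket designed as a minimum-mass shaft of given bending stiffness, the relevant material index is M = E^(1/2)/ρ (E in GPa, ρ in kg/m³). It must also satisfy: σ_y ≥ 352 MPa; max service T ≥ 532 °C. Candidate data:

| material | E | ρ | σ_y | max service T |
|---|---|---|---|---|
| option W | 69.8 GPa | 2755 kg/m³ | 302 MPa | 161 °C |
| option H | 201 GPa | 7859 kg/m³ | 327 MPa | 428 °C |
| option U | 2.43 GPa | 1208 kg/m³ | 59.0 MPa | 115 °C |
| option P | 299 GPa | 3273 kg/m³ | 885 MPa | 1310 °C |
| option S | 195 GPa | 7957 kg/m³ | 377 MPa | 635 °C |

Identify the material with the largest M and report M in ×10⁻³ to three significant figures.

option P, M = 5.28×10⁻³

Screen on constraints: σ_y ≥ 352 MPa; max service T ≥ 532 °C. Survivors: option P, option S.
Computing M directly (units already consistent):
  option P: M = 5.28×10⁻³
  option S: M = 1.75×10⁻³
Option P ranks first.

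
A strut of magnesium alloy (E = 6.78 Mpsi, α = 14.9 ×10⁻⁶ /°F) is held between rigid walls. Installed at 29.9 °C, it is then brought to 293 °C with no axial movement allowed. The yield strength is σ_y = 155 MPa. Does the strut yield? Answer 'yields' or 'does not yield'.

yields

E = 6.78 Mpsi = 46.75 GPa.
α = 14.9×10⁻⁶/°F × 9/5 = 26.8×10⁻⁶/K.
ΔT = 263.1 K. Constrained thermal stress σ = E·α·ΔT = 46.75×10³ MPa × 26.8×10⁻⁶ × 263.1 = 330 MPa (compressive).
Compare to σ_y = 155 MPa: σ ≥ σ_y, so it yields.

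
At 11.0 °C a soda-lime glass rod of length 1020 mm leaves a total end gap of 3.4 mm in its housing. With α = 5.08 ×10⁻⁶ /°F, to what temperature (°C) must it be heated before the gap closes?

α = 5.08×10⁻⁶/°F × 9/5 = 9.14×10⁻⁶/K.
α·L₀·ΔT = 3.4 mm ⇒ ΔT = 3.4 / (9.14×10⁻⁶ × 1020.0) = 364.5 K.
T = 11.0 + 364.5 = 375.5 °C.

376 °C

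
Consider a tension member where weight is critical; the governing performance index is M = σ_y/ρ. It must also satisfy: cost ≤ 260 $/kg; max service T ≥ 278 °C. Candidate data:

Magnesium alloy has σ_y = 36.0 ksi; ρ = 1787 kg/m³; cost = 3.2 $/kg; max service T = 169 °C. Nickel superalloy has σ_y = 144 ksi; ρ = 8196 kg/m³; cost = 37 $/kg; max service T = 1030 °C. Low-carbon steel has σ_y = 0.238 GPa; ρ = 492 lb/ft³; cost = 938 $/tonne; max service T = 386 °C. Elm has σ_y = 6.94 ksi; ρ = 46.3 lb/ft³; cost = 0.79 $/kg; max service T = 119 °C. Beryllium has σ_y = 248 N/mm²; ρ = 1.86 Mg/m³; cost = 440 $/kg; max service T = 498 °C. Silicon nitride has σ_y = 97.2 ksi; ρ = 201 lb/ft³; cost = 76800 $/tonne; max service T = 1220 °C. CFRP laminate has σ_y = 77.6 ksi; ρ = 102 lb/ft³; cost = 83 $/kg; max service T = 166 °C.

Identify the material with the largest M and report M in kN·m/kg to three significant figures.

silicon nitride, M = 208 kN·m/kg

Screen on constraints: cost ≤ 260 $/kg; max service T ≥ 278 °C. Survivors: nickel superalloy, low-carbon steel, silicon nitride.
In SI units:
  nickel superalloy: σ_y = 992.8 MPa, ρ = 8196 kg/m³
  low-carbon steel: σ_y = 238.0 MPa, ρ = 7881 kg/m³
  silicon nitride: σ_y = 670.2 MPa, ρ = 3220 kg/m³
  silicon nitride: M = 208 kN·m/kg
  nickel superalloy: M = 121 kN·m/kg
  low-carbon steel: M = 30.2 kN·m/kg
The maximum is for silicon nitride.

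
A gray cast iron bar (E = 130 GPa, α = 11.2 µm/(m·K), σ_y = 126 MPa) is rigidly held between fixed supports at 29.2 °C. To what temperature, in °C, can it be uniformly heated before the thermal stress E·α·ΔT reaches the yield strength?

E·α·ΔT = 126.0 MPa ⇒ ΔT = 126.0 / (130.0×10³ × 11.2×10⁻⁶) = 86.54 K.
T = 29.2 + 86.54 = 115.7 °C.

116 °C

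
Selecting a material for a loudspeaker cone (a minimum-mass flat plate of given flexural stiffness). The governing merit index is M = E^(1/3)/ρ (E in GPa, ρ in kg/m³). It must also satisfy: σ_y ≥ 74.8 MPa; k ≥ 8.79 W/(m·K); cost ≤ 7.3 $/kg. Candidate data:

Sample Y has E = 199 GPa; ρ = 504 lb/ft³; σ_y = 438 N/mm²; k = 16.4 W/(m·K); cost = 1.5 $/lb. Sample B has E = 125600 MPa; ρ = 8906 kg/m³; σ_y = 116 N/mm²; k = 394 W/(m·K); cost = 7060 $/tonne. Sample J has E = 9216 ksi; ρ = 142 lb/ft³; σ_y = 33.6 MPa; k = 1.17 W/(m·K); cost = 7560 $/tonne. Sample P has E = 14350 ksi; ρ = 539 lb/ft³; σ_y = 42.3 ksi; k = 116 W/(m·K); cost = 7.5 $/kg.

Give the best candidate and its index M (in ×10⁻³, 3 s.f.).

Screen on constraints: σ_y ≥ 74.8 MPa; k ≥ 8.79 W/(m·K); cost ≤ 7.3 $/kg. Survivors: sample Y, sample B.
After converting to SI:
  sample Y: E = 199.0 GPa, ρ = 8073 kg/m³
  sample B: E = 125.6 GPa, ρ = 8906 kg/m³
  sample Y: M = 0.723×10⁻³
  sample B: M = 0.562×10⁻³
Highest index: sample Y.

sample Y, M = 0.723×10⁻³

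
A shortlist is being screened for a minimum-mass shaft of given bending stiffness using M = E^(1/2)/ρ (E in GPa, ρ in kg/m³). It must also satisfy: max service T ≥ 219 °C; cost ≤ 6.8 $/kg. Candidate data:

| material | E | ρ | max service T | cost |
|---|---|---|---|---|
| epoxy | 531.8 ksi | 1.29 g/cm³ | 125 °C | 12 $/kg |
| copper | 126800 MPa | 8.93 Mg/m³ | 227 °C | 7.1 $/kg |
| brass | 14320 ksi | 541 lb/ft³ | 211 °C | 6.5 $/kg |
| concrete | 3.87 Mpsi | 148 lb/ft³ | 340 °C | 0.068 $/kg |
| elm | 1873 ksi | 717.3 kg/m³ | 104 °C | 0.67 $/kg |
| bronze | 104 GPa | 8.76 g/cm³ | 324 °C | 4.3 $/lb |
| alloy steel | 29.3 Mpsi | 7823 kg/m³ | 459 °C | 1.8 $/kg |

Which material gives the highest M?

Screen on constraints: max service T ≥ 219 °C; cost ≤ 6.8 $/kg. Survivors: concrete, alloy steel.
Convert each candidate to consistent units, then evaluate M:
  concrete: E = 26.68 GPa, ρ = 2371 kg/m³
  alloy steel: E = 202.0 GPa, ρ = 7823 kg/m³
  concrete: M = 2.18×10⁻³
  alloy steel: M = 1.82×10⁻³
The maximum is for concrete.

concrete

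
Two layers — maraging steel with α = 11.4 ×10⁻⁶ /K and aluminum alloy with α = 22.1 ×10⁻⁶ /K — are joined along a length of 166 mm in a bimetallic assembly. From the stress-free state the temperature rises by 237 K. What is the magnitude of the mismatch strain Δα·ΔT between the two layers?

2.54×10⁻³

Δα = |11.4 − 22.1|×10⁻⁶/K = 10.7×10⁻⁶/K.
Mismatch strain = Δα·ΔT = 10.7×10⁻⁶ × 237.0 = 2.54×10⁻³.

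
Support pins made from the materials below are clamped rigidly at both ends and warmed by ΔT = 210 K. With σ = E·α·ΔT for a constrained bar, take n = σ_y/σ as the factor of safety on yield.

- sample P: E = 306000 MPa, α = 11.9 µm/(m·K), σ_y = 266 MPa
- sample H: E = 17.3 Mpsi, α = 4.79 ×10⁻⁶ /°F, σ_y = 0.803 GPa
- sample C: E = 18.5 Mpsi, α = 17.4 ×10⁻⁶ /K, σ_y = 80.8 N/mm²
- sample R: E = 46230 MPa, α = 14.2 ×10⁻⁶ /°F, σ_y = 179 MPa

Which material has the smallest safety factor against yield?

Per material, after unit conversion:
  sample P: E = 306.0, α = 11.9, σ_y = 266.0 → σ = 765 MPa, n = 0.348
  sample H: E = 119.3, α = 8.62, σ_y = 803.0 → σ = 216 MPa, n = 3.72
  sample C: E = 127.6, α = 17.4, σ_y = 80.80 → σ = 466 MPa, n = 0.173
  sample R: E = 46.23, α = 25.6, σ_y = 179.0 → σ = 248 MPa, n = 0.721
Smallest n: sample C with n = 0.173.

sample C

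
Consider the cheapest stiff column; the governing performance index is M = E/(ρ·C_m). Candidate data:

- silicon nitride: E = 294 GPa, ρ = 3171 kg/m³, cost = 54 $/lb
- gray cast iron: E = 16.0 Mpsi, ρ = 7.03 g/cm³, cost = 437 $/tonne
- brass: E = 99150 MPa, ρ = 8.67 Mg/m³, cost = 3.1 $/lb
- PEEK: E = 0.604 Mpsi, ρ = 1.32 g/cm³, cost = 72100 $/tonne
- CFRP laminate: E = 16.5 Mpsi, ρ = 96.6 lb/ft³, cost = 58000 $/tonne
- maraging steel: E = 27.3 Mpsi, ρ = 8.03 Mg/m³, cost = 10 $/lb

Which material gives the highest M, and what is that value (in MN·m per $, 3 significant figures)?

gray cast iron, M = 35.9 MN·m per $

Putting every candidate on a common basis:
  silicon nitride: E = 294.0 GPa, ρ = 3171 kg/m³, cost = 119.0 $/kg
  gray cast iron: E = 110.3 GPa, ρ = 7030 kg/m³, cost = 0.4370 $/kg
  brass: E = 99.15 GPa, ρ = 8670 kg/m³, cost = 6.834 $/kg
  PEEK: E = 4.164 GPa, ρ = 1320 kg/m³, cost = 72.10 $/kg
  CFRP laminate: E = 113.8 GPa, ρ = 1547 kg/m³, cost = 58.00 $/kg
  maraging steel: E = 188.2 GPa, ρ = 8030 kg/m³, cost = 22.05 $/kg
  gray cast iron: M = 35.9 MN·m per $
  brass: M = 1.67 MN·m per $
  CFRP laminate: M = 1.27 MN·m per $
  maraging steel: M = 1.06 MN·m per $
  silicon nitride: M = 0.779 MN·m per $
  PEEK: M = 0.0438 MN·m per $
Gray cast iron ranks first.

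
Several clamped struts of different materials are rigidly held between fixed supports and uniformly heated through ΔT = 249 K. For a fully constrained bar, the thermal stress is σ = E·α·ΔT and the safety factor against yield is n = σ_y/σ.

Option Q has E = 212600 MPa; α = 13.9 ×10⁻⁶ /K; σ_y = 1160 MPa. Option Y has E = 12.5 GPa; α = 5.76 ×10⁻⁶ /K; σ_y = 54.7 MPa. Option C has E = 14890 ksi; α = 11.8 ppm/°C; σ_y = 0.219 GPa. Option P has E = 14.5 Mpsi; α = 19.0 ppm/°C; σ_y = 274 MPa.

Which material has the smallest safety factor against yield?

Converting E to GPa, α to ×10⁻⁶/K, σ_y to MPa, then σ and n for each:
  option Q: E = 212.6, α = 13.9, σ_y = 1160 → σ = 736 MPa, n = 1.58
  option Y: E = 12.50, α = 5.76, σ_y = 54.70 → σ = 17.9 MPa, n = 3.05
  option C: E = 102.7, α = 11.8, σ_y = 219.0 → σ = 302 MPa, n = 0.726
  option P: E = 99.97, α = 19.0, σ_y = 274.0 → σ = 473 MPa, n = 0.579
Option P has the lowest safety factor, n = 0.579.

option P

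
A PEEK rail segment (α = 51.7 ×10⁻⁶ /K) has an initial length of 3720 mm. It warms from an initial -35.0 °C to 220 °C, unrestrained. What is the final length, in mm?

3769.0 mm

ΔT = 220 − (-35.0) = 255.0 K.
ΔL = α·L₀·ΔT = 51.7×10⁻⁶ × 3720 mm × 255.0 K = 49.0 mm.
L = L₀ + ΔL = 3720 + 49.0 = 3769.0 mm.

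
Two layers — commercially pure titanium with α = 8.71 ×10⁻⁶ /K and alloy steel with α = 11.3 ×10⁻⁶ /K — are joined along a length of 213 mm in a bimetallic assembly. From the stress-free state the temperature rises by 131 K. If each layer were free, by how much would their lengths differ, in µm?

72.3 µm

Δα = |8.71 − 11.3|×10⁻⁶/K = 2.59×10⁻⁶/K.
ΔL_mismatch = Δα·L·ΔT = 2.59×10⁻⁶ × 213.0 mm × 131.0 K = 72.3 µm.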